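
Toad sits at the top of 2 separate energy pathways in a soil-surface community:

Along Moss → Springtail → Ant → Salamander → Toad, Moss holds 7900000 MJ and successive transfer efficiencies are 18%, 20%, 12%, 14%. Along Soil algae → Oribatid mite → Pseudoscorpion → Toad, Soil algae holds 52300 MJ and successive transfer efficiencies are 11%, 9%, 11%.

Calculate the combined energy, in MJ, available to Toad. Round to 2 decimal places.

Via Moss: 7900000 × 0.18 × 0.2 × 0.12 × 0.14 = 4777.92 MJ
Via Soil algae: 52300 × 0.11 × 0.09 × 0.11 = 56.9547 MJ
Total at Toad: 4777.92 + 56.9547 = 4834.8747 MJ

4834.87 MJ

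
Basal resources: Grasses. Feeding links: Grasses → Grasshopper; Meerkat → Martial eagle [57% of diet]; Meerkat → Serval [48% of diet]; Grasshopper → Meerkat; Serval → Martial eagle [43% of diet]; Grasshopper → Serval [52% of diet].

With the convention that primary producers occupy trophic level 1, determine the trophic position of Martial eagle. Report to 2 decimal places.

Grasshopper: 1 + 1 = 2
Meerkat: 1 + 2 = 3
Serval: 1 + (0.52×2 + 0.48×3) = 3.48
Martial eagle: 1 + (0.57×3 + 0.43×3.48) = 4.2064

4.21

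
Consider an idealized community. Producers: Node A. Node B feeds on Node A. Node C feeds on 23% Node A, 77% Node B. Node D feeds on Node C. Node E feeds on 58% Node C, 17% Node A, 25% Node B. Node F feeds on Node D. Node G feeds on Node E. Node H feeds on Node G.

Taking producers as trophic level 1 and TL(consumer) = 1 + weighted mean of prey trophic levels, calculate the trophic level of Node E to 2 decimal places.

3.28

Node B: 1 + 1 = 2
Node C: 1 + (0.23×1 + 0.77×2) = 2.77
Node D: 1 + 2.77 = 3.77
Node E: 1 + (0.58×2.77 + 0.17×1 + 0.25×2) = 3.2766
Node F: 1 + 3.77 = 4.77
Node G: 1 + 3.2766 = 4.2766
Node H: 1 + 4.2766 = 5.2766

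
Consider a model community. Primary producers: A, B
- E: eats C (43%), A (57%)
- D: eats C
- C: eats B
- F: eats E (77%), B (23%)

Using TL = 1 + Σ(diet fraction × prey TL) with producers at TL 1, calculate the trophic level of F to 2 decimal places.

3.10

C: 1 + 1 = 2
D: 1 + 2 = 3
E: 1 + (0.43×2 + 0.57×1) = 2.43
F: 1 + (0.77×2.43 + 0.23×1) = 3.1011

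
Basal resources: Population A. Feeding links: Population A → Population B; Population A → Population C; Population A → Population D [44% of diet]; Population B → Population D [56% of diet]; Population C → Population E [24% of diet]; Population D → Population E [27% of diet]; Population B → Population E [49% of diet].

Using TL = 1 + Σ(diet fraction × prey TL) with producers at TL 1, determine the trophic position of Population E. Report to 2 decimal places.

3.15

Population B: 1 + 1 = 2
Population C: 1 + 1 = 2
Population D: 1 + (0.44×1 + 0.56×2) = 2.56
Population E: 1 + (0.24×2 + 0.27×2.56 + 0.49×2) = 3.1512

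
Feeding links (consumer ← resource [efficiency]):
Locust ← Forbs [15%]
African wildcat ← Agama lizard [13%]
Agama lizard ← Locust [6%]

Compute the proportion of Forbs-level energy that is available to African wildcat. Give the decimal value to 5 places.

0.00117

Product of link efficiencies: 0.15 × 0.06 × 0.13 = 0.00117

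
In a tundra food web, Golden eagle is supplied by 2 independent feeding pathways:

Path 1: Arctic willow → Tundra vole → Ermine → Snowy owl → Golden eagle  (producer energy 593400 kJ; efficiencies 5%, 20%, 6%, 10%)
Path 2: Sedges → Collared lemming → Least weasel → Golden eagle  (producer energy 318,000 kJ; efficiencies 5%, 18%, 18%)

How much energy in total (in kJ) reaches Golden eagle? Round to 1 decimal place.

Path 1: 593400 × 0.05 × 0.2 × 0.06 × 0.1 = 35.604 kJ
Path 2: 318000 × 0.05 × 0.18 × 0.18 = 515.16 kJ
Total at Golden eagle: 35.604 + 515.16 = 550.764 kJ

550.8 kJ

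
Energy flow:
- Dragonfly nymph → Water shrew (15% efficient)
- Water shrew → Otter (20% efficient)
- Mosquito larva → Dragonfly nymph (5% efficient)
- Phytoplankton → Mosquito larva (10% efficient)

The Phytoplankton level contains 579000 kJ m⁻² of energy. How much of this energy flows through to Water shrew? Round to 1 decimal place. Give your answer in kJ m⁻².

434.3 kJ m⁻²

Mosquito larva: 579000 × 0.1 = 57900 kJ m⁻²
Dragonfly nymph: 57900 × 0.05 = 2895 kJ m⁻²
Water shrew: 2895 × 0.15 = 434.25 kJ m⁻²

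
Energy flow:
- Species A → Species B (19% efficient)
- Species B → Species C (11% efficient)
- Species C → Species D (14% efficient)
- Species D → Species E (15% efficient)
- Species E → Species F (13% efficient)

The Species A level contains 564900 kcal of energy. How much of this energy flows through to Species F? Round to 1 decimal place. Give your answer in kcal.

Species B: 564900 × 0.19 = 107331 kcal
Species C: 107331 × 0.11 = 11806.41 kcal
Species D: 11806.41 × 0.14 = 1652.8974 kcal
Species E: 1652.8974 × 0.15 = 247.93461 kcal
Species F: 247.93461 × 0.13 = 32.2314993 kcal

32.2 kcal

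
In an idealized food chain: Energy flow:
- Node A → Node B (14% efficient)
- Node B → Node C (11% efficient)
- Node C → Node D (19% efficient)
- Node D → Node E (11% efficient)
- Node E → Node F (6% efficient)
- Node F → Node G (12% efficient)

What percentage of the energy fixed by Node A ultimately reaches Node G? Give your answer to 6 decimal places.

0.000232%

Product of link efficiencies: 0.14 × 0.11 × 0.19 × 0.11 × 0.06 × 0.12 = 0.000002317392
As a percentage: 0.000002317392 × 100 = 0.000232%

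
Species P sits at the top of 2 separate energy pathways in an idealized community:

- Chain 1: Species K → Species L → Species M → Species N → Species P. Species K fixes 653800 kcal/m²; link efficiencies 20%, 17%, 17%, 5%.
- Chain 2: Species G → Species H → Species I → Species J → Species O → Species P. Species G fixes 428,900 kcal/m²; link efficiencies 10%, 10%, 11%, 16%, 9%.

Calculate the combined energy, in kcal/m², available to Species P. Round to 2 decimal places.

Chain 1: 653800 × 0.2 × 0.17 × 0.17 × 0.05 = 188.9482 kcal/m²
Chain 2: 428900 × 0.1 × 0.1 × 0.11 × 0.16 × 0.09 = 6.793776 kcal/m²
Total at Species P: 188.9482 + 6.793776 = 195.741976 kcal/m²

195.74 kcal/m²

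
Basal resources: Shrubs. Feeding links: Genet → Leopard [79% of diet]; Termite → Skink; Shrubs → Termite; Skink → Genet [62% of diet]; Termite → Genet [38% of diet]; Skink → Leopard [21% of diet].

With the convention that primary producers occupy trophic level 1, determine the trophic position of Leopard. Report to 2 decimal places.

4.49

Termite: 1 + 1 = 2
Skink: 1 + 2 = 3
Genet: 1 + (0.62×3 + 0.38×2) = 3.62
Leopard: 1 + (0.21×3 + 0.79×3.62) = 4.4898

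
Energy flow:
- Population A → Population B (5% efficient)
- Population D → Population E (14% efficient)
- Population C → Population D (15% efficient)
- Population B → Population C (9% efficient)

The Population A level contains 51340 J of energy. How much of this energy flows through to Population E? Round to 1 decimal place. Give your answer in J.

4.9 J

Population B: 51340 × 0.05 = 2567 J
Population C: 2567 × 0.09 = 231.03 J
Population D: 231.03 × 0.15 = 34.6545 J
Population E: 34.6545 × 0.14 = 4.85163 J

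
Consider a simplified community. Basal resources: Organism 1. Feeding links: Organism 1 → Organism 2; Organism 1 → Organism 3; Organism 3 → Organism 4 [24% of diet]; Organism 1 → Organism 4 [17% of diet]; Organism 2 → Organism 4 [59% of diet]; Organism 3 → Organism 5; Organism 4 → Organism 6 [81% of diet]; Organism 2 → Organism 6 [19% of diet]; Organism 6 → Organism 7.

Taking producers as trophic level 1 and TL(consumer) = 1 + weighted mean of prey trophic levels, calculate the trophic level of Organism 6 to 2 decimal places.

Organism 2: 1 + 1 = 2
Organism 3: 1 + 1 = 2
Organism 4: 1 + (0.24×2 + 0.17×1 + 0.59×2) = 2.83
Organism 5: 1 + 2 = 3
Organism 6: 1 + (0.81×2.83 + 0.19×2) = 3.6723
Organism 7: 1 + 3.6723 = 4.6723

3.67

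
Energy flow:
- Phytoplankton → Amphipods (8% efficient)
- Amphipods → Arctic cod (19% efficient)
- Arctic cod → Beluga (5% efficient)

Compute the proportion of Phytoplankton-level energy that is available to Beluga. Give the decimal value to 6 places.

0.000760

Product of link efficiencies: 0.08 × 0.19 × 0.05 = 0.00076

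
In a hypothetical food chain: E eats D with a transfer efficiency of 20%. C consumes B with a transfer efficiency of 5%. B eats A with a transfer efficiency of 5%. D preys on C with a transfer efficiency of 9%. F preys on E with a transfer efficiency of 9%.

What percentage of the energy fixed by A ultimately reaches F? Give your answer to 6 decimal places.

Product of link efficiencies: 0.05 × 0.05 × 0.09 × 0.2 × 0.09 = 0.00000405
As a percentage: 0.00000405 × 100 = 0.000405%

0.000405%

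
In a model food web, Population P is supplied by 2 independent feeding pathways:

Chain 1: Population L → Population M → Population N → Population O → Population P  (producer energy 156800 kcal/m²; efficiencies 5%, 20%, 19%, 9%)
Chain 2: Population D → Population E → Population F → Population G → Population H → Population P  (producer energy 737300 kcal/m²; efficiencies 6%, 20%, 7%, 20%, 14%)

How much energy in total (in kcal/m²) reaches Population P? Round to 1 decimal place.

44.2 kcal/m²

Chain 1: 156800 × 0.05 × 0.2 × 0.19 × 0.09 = 26.8128 kcal/m²
Chain 2: 737300 × 0.06 × 0.2 × 0.07 × 0.2 × 0.14 = 17.341296 kcal/m²
Total at Population P: 26.8128 + 17.341296 = 44.154096 kcal/m²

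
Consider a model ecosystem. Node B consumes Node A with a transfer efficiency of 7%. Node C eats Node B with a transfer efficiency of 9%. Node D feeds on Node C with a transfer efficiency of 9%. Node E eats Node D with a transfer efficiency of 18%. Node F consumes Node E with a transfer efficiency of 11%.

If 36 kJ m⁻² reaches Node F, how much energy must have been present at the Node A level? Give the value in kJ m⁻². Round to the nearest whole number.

3206670 kJ m⁻²

Cumulative transfer efficiency: 0.07 × 0.09 × 0.09 × 0.18 × 0.11 = 0.0000112266
Node A energy = 36 / 0.0000112266 = 3206670 kJ m⁻²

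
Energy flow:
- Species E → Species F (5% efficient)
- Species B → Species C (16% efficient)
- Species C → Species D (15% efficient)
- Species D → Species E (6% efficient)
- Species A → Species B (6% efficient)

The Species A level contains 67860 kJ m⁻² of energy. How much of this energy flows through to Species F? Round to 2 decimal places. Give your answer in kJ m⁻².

Species B: 67860 × 0.06 = 4071.6 kJ m⁻²
Species C: 4071.6 × 0.16 = 651.456 kJ m⁻²
Species D: 651.456 × 0.15 = 97.7184 kJ m⁻²
Species E: 97.7184 × 0.06 = 5.863104 kJ m⁻²
Species F: 5.863104 × 0.05 = 0.2931552 kJ m⁻²

0.29 kJ m⁻²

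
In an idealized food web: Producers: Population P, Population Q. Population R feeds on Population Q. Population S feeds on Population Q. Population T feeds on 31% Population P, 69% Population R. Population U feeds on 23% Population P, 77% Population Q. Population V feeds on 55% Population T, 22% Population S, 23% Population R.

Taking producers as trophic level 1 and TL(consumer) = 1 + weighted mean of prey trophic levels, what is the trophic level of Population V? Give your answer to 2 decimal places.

3.38

Population R: 1 + 1 = 2
Population S: 1 + 1 = 2
Population T: 1 + (0.31×1 + 0.69×2) = 2.69
Population U: 1 + (0.23×1 + 0.77×1) = 2
Population V: 1 + (0.55×2.69 + 0.22×2 + 0.23×2) = 3.3795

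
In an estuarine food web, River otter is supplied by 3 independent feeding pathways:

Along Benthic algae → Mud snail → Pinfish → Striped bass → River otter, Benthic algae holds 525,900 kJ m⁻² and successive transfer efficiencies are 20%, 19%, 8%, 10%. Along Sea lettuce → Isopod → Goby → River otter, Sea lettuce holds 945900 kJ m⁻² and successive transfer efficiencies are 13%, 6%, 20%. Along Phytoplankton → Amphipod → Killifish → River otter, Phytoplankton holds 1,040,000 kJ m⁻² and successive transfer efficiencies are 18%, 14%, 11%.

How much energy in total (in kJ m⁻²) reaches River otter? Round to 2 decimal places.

4518.36 kJ m⁻²

Via Benthic algae: 525900 × 0.2 × 0.19 × 0.08 × 0.1 = 159.8736 kJ m⁻²
Via Sea lettuce: 945900 × 0.13 × 0.06 × 0.2 = 1475.604 kJ m⁻²
Via Phytoplankton: 1040000 × 0.18 × 0.14 × 0.11 = 2882.88 kJ m⁻²
Total at River otter: 159.8736 + 1475.604 + 2882.88 = 4518.3576 kJ m⁻²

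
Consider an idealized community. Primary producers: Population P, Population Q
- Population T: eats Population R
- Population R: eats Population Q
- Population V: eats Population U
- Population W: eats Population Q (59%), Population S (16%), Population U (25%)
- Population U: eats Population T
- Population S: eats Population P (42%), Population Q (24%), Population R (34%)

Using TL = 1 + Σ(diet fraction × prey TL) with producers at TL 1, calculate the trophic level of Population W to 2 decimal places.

Population R: 1 + 1 = 2
Population S: 1 + (0.42×1 + 0.24×1 + 0.34×2) = 2.34
Population T: 1 + 2 = 3
Population U: 1 + 3 = 4
Population V: 1 + 4 = 5
Population W: 1 + (0.59×1 + 0.16×2.34 + 0.25×4) = 2.9644

2.96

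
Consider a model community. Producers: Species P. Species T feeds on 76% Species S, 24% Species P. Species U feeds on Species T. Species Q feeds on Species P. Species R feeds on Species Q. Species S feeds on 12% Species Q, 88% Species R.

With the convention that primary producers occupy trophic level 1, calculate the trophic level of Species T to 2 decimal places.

Species Q: 1 + 1 = 2
Species R: 1 + 2 = 3
Species S: 1 + (0.12×2 + 0.88×3) = 3.88
Species T: 1 + (0.76×3.88 + 0.24×1) = 4.1888
Species U: 1 + 4.1888 = 5.1888

4.19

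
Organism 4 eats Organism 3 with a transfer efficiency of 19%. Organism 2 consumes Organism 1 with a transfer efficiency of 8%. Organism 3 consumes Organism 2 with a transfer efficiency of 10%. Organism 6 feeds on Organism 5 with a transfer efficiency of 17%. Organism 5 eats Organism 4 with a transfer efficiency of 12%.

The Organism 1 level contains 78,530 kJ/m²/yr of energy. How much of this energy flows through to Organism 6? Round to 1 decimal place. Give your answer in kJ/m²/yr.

Organism 2: 78530 × 0.08 = 6282.4 kJ/m²/yr
Organism 3: 6282.4 × 0.1 = 628.24 kJ/m²/yr
Organism 4: 628.24 × 0.19 = 119.3656 kJ/m²/yr
Organism 5: 119.3656 × 0.12 = 14.323872 kJ/m²/yr
Organism 6: 14.323872 × 0.17 = 2.43505824 kJ/m²/yr

2.4 kJ/m²/yr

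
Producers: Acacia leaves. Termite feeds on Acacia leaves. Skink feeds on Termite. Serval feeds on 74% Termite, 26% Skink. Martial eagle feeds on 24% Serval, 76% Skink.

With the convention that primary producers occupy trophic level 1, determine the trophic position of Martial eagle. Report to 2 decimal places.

Termite: 1 + 1 = 2
Skink: 1 + 2 = 3
Serval: 1 + (0.74×2 + 0.26×3) = 3.26
Martial eagle: 1 + (0.24×3.26 + 0.76×3) = 4.0624

4.06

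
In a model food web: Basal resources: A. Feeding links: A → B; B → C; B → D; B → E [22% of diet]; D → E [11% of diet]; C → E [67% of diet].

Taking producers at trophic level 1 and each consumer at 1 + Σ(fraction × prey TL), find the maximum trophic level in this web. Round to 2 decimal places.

B: 1 + 1 = 2
C: 1 + 2 = 3
D: 1 + 2 = 3
E: 1 + (0.22×2 + 0.11×3 + 0.67×3) = 3.78

3.78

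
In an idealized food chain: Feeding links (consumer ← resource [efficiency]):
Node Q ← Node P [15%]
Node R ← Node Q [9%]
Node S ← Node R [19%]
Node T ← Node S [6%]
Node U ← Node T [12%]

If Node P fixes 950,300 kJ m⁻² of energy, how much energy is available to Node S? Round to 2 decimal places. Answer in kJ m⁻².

Node Q: 950300 × 0.15 = 142545 kJ m⁻²
Node R: 142545 × 0.09 = 12829.05 kJ m⁻²
Node S: 12829.05 × 0.19 = 2437.5195 kJ m⁻²

2437.52 kJ m⁻²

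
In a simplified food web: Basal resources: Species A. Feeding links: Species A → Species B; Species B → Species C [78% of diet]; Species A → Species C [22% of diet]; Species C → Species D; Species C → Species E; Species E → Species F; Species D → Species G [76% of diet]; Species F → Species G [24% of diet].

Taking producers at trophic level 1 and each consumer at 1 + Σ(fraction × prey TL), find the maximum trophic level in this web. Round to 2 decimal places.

5.02

Species B: 1 + 1 = 2
Species C: 1 + (0.78×2 + 0.22×1) = 2.78
Species D: 1 + 2.78 = 3.78
Species E: 1 + 2.78 = 3.78
Species F: 1 + 3.78 = 4.78
Species G: 1 + (0.76×3.78 + 0.24×4.78) = 5.02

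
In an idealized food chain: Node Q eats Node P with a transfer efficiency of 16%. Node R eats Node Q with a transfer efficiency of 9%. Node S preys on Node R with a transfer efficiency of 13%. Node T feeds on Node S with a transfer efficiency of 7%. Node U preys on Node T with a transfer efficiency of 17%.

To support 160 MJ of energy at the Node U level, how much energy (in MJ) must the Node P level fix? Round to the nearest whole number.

7182360 MJ

Cumulative transfer efficiency: 0.16 × 0.09 × 0.13 × 0.07 × 0.17 = 0.0000222768
Node P energy = 160 / 0.0000222768 = 7182360 MJ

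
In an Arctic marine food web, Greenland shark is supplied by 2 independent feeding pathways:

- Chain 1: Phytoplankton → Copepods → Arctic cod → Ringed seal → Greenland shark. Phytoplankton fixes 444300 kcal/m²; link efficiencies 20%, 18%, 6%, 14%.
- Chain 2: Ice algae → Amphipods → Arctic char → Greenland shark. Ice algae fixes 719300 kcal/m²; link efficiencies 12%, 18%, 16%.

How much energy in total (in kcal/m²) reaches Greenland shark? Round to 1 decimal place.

Chain 1: 444300 × 0.2 × 0.18 × 0.06 × 0.14 = 134.35632 kcal/m²
Chain 2: 719300 × 0.12 × 0.18 × 0.16 = 2485.9008 kcal/m²
Total at Greenland shark: 134.35632 + 2485.9008 = 2620.25712 kcal/m²

2620.3 kcal/m²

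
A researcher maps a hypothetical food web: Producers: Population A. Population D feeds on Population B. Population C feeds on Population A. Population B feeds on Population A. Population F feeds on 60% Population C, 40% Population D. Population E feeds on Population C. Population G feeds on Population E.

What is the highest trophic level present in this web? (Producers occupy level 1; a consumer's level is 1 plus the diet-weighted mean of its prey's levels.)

4

Population B: 1 + 1 = 2
Population C: 1 + 1 = 2
Population D: 1 + 2 = 3
Population E: 1 + 2 = 3
Population F: 1 + (0.6×2 + 0.4×3) = 3.4
Population G: 1 + 3 = 4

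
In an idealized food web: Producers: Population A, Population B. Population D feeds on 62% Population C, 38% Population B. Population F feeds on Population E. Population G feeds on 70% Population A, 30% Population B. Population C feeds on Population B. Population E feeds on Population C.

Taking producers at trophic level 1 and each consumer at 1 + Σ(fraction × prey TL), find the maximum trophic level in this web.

4

Population C: 1 + 1 = 2
Population D: 1 + (0.62×2 + 0.38×1) = 2.62
Population E: 1 + 2 = 3
Population F: 1 + 3 = 4
Population G: 1 + (0.7×1 + 0.3×1) = 2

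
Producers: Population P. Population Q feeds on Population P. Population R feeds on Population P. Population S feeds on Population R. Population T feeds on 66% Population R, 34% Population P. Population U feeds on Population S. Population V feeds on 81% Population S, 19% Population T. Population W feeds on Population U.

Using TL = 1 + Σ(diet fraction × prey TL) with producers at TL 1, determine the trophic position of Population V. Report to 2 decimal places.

Population Q: 1 + 1 = 2
Population R: 1 + 1 = 2
Population S: 1 + 2 = 3
Population T: 1 + (0.66×2 + 0.34×1) = 2.66
Population U: 1 + 3 = 4
Population V: 1 + (0.81×3 + 0.19×2.66) = 3.9354
Population W: 1 + 4 = 5

3.94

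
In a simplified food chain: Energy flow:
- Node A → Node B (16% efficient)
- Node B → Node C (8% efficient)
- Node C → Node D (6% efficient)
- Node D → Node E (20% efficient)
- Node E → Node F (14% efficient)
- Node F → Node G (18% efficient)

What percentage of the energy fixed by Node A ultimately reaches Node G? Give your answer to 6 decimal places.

0.000387%

Product of link efficiencies: 0.16 × 0.08 × 0.06 × 0.2 × 0.14 × 0.18 = 0.00000387072
As a percentage: 0.00000387072 × 100 = 0.000387%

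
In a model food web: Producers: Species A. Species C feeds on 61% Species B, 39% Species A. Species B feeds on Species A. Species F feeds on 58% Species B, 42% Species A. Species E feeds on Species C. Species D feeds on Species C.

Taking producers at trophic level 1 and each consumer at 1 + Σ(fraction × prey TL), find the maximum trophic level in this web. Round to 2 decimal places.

3.61

Species B: 1 + 1 = 2
Species C: 1 + (0.61×2 + 0.39×1) = 2.61
Species D: 1 + 2.61 = 3.61
Species E: 1 + 2.61 = 3.61
Species F: 1 + (0.58×2 + 0.42×1) = 2.58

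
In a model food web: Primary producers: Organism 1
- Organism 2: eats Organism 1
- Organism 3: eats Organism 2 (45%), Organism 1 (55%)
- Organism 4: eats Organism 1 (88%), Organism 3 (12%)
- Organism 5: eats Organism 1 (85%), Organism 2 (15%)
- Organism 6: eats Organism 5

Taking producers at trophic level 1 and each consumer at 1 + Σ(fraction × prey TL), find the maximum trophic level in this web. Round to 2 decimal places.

Organism 2: 1 + 1 = 2
Organism 3: 1 + (0.45×2 + 0.55×1) = 2.45
Organism 4: 1 + (0.88×1 + 0.12×2.45) = 2.174
Organism 5: 1 + (0.85×1 + 0.15×2) = 2.15
Organism 6: 1 + 2.15 = 3.15

3.15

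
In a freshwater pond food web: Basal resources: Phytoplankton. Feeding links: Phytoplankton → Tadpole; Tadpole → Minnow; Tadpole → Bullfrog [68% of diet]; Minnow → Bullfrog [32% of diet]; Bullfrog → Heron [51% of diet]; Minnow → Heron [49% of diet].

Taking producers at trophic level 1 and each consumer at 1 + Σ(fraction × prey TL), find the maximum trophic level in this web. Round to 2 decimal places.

4.16

Tadpole: 1 + 1 = 2
Minnow: 1 + 2 = 3
Bullfrog: 1 + (0.68×2 + 0.32×3) = 3.32
Heron: 1 + (0.51×3.32 + 0.49×3) = 4.1632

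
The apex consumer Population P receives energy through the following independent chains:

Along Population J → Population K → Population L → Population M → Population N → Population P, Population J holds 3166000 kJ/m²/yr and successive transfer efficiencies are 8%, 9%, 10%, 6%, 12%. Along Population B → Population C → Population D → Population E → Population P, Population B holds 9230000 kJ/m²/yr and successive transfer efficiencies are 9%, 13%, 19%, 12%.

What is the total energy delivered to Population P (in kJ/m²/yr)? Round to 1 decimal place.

2478.6 kJ/m²/yr

Via Population J: 3166000 × 0.08 × 0.09 × 0.1 × 0.06 × 0.12 = 16.412544 kJ/m²/yr
Via Population B: 9230000 × 0.09 × 0.13 × 0.19 × 0.12 = 2462.1948 kJ/m²/yr
Total at Population P: 16.412544 + 2462.1948 = 2478.607344 kJ/m²/yr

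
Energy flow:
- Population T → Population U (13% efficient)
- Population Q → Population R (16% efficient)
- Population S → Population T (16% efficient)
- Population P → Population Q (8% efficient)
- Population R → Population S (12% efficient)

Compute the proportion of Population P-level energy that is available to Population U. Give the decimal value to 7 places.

0.0000319

Product of link efficiencies: 0.08 × 0.16 × 0.12 × 0.16 × 0.13 = 0.0000319488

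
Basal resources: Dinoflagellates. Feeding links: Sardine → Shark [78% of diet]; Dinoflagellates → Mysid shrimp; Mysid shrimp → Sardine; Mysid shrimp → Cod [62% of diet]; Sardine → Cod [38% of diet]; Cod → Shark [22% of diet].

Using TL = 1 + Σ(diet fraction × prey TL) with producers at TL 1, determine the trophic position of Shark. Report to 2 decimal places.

Mysid shrimp: 1 + 1 = 2
Sardine: 1 + 2 = 3
Cod: 1 + (0.38×3 + 0.62×2) = 3.38
Shark: 1 + (0.78×3 + 0.22×3.38) = 4.0836

4.08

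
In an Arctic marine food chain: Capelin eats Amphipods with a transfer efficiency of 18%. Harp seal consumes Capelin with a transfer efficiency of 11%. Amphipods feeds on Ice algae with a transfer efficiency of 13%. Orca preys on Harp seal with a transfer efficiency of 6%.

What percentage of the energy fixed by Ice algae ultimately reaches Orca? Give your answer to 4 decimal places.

Product of link efficiencies: 0.13 × 0.18 × 0.11 × 0.06 = 0.00015444
As a percentage: 0.00015444 × 100 = 0.0154%

0.0154%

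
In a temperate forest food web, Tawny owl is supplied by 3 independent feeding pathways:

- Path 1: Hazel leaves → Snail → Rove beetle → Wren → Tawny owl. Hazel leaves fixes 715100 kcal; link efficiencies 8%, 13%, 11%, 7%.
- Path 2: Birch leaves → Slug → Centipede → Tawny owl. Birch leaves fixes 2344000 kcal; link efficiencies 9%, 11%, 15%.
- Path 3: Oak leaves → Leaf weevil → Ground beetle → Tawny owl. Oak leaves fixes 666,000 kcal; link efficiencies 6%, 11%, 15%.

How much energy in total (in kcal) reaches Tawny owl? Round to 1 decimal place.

4197.4 kcal

Path 1: 715100 × 0.08 × 0.13 × 0.11 × 0.07 = 57.265208 kcal
Path 2: 2344000 × 0.09 × 0.11 × 0.15 = 3480.84 kcal
Path 3: 666000 × 0.06 × 0.11 × 0.15 = 659.34 kcal
Total at Tawny owl: 57.265208 + 3480.84 + 659.34 = 4197.445208 kcal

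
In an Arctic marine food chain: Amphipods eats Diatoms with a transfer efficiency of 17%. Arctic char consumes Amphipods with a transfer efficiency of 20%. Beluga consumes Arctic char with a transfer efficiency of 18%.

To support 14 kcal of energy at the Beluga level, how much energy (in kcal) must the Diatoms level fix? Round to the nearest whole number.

Cumulative transfer efficiency: 0.17 × 0.2 × 0.18 = 0.00612
Diatoms energy = 14 / 0.00612 = 2288 kcal

2288 kcal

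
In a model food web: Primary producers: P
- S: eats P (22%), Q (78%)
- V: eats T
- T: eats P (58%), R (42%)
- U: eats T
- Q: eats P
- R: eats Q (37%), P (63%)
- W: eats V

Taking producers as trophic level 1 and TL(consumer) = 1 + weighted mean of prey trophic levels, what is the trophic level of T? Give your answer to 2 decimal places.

2.58

Q: 1 + 1 = 2
R: 1 + (0.37×2 + 0.63×1) = 2.37
S: 1 + (0.22×1 + 0.78×2) = 2.78
T: 1 + (0.58×1 + 0.42×2.37) = 2.5754
U: 1 + 2.5754 = 3.5754
V: 1 + 2.5754 = 3.5754
W: 1 + 3.5754 = 4.5754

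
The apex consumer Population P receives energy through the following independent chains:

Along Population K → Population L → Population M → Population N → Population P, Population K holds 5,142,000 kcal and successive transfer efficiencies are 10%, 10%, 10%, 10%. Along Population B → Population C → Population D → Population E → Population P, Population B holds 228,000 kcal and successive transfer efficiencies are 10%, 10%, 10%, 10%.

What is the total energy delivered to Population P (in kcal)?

537 kcal

Via Population K: 5142000 × 0.1 × 0.1 × 0.1 × 0.1 = 514.2 kcal
Via Population B: 228000 × 0.1 × 0.1 × 0.1 × 0.1 = 22.8 kcal
Total at Population P: 514.2 + 22.8 = 537 kcal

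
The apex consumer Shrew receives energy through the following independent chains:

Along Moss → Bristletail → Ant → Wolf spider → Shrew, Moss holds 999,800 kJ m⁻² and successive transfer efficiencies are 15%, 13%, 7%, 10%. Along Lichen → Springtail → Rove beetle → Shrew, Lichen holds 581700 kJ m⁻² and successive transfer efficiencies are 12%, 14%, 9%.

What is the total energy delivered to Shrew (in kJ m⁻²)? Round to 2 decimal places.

1016.00 kJ m⁻²

Via Moss: 999800 × 0.15 × 0.13 × 0.07 × 0.1 = 136.4727 kJ m⁻²
Via Lichen: 581700 × 0.12 × 0.14 × 0.09 = 879.5304 kJ m⁻²
Total at Shrew: 136.4727 + 879.5304 = 1016.0031 kJ m⁻²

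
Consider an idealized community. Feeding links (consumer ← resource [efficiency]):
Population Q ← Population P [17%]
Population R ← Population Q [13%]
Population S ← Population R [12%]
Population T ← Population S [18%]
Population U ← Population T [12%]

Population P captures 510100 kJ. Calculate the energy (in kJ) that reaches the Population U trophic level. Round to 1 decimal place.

29.2 kJ

Population Q: 510100 × 0.17 = 86717 kJ
Population R: 86717 × 0.13 = 11273.21 kJ
Population S: 11273.21 × 0.12 = 1352.7852 kJ
Population T: 1352.7852 × 0.18 = 243.501336 kJ
Population U: 243.501336 × 0.12 = 29.22016032 kJ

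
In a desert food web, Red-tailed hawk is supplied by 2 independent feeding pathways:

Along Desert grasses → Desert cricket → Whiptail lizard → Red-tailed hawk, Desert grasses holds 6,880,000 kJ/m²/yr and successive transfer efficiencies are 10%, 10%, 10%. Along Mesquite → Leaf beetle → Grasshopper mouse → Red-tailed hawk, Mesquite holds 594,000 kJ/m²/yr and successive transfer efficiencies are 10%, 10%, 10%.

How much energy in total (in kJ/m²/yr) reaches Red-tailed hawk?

Via Desert grasses: 6880000 × 0.1 × 0.1 × 0.1 = 6880 kJ/m²/yr
Via Mesquite: 594000 × 0.1 × 0.1 × 0.1 = 594 kJ/m²/yr
Total at Red-tailed hawk: 6880 + 594 = 7474 kJ/m²/yr

7474 kJ/m²/yr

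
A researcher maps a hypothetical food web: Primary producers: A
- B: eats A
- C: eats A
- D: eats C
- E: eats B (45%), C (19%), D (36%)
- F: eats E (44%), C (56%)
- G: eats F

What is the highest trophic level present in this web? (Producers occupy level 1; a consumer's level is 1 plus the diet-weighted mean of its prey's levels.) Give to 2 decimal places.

B: 1 + 1 = 2
C: 1 + 1 = 2
D: 1 + 2 = 3
E: 1 + (0.45×2 + 0.19×2 + 0.36×3) = 3.36
F: 1 + (0.44×3.36 + 0.56×2) = 3.5984
G: 1 + 3.5984 = 4.5984

4.60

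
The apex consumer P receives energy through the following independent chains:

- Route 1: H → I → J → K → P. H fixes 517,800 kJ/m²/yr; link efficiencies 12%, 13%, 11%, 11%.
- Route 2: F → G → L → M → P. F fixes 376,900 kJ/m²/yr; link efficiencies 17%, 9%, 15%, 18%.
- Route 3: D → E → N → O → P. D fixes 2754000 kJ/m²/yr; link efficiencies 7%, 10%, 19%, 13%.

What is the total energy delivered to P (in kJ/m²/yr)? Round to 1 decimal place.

729.6 kJ/m²/yr

Route 1: 517800 × 0.12 × 0.13 × 0.11 × 0.11 = 97.739928 kJ/m²/yr
Route 2: 376900 × 0.17 × 0.09 × 0.15 × 0.18 = 155.69739 kJ/m²/yr
Route 3: 2754000 × 0.07 × 0.1 × 0.19 × 0.13 = 476.1666 kJ/m²/yr
Total at P: 97.739928 + 155.69739 + 476.1666 = 729.603918 kJ/m²/yr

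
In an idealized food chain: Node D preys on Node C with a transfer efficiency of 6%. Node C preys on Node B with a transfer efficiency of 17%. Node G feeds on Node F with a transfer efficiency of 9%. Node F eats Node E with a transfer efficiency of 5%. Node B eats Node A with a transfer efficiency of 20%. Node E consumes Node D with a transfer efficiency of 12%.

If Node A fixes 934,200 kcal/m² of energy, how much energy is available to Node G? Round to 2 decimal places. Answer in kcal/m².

Node B: 934200 × 0.2 = 186840 kcal/m²
Node C: 186840 × 0.17 = 31762.8 kcal/m²
Node D: 31762.8 × 0.06 = 1905.768 kcal/m²
Node E: 1905.768 × 0.12 = 228.69216 kcal/m²
Node F: 228.69216 × 0.05 = 11.434608 kcal/m²
Node G: 11.434608 × 0.09 = 1.02911472 kcal/m²

1.03 kcal/m²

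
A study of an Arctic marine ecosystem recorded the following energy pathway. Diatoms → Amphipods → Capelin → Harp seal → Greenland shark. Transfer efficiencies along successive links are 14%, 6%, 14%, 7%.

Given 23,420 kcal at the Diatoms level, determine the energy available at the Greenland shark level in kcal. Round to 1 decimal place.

1.9 kcal

Amphipods: 23420 × 0.14 = 3278.8 kcal
Capelin: 3278.8 × 0.06 = 196.728 kcal
Harp seal: 196.728 × 0.14 = 27.54192 kcal
Greenland shark: 27.54192 × 0.07 = 1.9279344 kcal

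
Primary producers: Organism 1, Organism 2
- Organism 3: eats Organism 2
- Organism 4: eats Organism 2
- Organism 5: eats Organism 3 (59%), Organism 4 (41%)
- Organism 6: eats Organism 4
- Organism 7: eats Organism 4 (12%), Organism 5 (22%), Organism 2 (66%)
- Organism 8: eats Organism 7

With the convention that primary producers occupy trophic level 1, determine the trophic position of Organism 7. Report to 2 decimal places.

2.56

Organism 3: 1 + 1 = 2
Organism 4: 1 + 1 = 2
Organism 5: 1 + (0.59×2 + 0.41×2) = 3
Organism 6: 1 + 2 = 3
Organism 7: 1 + (0.12×2 + 0.22×3 + 0.66×1) = 2.56
Organism 8: 1 + 2.56 = 3.56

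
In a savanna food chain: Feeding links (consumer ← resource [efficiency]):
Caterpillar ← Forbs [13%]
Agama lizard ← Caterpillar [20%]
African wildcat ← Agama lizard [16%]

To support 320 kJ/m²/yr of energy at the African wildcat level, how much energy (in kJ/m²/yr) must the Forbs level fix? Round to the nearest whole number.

Cumulative transfer efficiency: 0.13 × 0.2 × 0.16 = 0.00416
Forbs energy = 320 / 0.00416 = 76923 kJ/m²/yr

76923 kJ/m²/yr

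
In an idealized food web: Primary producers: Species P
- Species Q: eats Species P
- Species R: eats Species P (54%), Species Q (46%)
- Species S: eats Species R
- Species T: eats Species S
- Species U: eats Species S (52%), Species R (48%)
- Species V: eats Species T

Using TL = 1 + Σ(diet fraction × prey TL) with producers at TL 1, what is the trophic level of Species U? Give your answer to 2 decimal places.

Species Q: 1 + 1 = 2
Species R: 1 + (0.54×1 + 0.46×2) = 2.46
Species S: 1 + 2.46 = 3.46
Species T: 1 + 3.46 = 4.46
Species U: 1 + (0.52×3.46 + 0.48×2.46) = 3.98
Species V: 1 + 4.46 = 5.46

3.98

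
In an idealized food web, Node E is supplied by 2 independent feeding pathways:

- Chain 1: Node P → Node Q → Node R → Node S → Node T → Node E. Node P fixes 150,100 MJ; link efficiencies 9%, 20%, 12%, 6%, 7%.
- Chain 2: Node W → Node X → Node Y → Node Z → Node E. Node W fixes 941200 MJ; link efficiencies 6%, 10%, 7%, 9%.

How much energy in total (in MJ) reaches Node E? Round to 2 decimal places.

Chain 1: 150100 × 0.09 × 0.2 × 0.12 × 0.06 × 0.07 = 1.3617072 MJ
Chain 2: 941200 × 0.06 × 0.1 × 0.07 × 0.09 = 35.57736 MJ
Total at Node E: 1.3617072 + 35.57736 = 36.9390672 MJ

36.94 MJ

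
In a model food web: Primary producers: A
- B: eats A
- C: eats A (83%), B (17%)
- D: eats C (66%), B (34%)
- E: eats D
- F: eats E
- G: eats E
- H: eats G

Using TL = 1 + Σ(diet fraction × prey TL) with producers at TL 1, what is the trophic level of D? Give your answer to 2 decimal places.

3.11

B: 1 + 1 = 2
C: 1 + (0.83×1 + 0.17×2) = 2.17
D: 1 + (0.66×2.17 + 0.34×2) = 3.1122
E: 1 + 3.1122 = 4.1122
F: 1 + 4.1122 = 5.1122
G: 1 + 4.1122 = 5.1122
H: 1 + 5.1122 = 6.1122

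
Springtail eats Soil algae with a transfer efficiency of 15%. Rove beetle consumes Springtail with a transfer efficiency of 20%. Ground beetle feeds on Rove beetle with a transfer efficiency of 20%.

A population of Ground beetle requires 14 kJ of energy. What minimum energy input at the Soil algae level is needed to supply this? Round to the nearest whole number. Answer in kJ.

Cumulative transfer efficiency: 0.15 × 0.2 × 0.2 = 0.006
Soil algae energy = 14 / 0.006 = 2333 kJ

2333 kJ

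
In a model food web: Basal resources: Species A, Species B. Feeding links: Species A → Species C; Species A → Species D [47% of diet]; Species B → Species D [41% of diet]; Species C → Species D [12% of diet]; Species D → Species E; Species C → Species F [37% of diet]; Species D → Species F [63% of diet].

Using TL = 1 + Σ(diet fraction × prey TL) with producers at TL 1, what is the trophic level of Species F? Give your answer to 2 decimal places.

3.08

Species C: 1 + 1 = 2
Species D: 1 + (0.47×1 + 0.41×1 + 0.12×2) = 2.12
Species E: 1 + 2.12 = 3.12
Species F: 1 + (0.37×2 + 0.63×2.12) = 3.0756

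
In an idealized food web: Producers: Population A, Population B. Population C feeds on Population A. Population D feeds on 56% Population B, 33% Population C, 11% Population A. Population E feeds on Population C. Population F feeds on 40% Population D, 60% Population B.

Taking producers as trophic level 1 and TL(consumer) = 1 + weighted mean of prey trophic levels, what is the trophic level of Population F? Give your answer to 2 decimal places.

Population C: 1 + 1 = 2
Population D: 1 + (0.56×1 + 0.33×2 + 0.11×1) = 2.33
Population E: 1 + 2 = 3
Population F: 1 + (0.4×2.33 + 0.6×1) = 2.532

2.53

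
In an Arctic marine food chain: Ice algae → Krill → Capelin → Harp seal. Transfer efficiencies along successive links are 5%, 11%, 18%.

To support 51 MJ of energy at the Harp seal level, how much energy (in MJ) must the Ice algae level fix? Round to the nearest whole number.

Cumulative transfer efficiency: 0.05 × 0.11 × 0.18 = 0.00099
Ice algae energy = 51 / 0.00099 = 51515 MJ

51515 MJ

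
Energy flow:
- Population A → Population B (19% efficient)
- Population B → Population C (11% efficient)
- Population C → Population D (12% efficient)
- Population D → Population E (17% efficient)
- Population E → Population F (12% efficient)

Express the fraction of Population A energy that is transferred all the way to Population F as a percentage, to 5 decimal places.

0.00512%

Product of link efficiencies: 0.19 × 0.11 × 0.12 × 0.17 × 0.12 = 0.0000511632
As a percentage: 0.0000511632 × 100 = 0.00512%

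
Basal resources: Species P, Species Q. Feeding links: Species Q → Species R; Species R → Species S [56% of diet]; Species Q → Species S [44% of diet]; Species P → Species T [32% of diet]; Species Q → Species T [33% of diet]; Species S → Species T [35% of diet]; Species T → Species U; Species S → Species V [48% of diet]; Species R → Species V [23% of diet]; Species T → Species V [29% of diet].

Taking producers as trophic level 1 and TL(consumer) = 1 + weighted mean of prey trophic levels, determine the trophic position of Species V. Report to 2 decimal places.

Species R: 1 + 1 = 2
Species S: 1 + (0.56×2 + 0.44×1) = 2.56
Species T: 1 + (0.32×1 + 0.33×1 + 0.35×2.56) = 2.546
Species U: 1 + 2.546 = 3.546
Species V: 1 + (0.48×2.56 + 0.23×2 + 0.29×2.546) = 3.42714

3.43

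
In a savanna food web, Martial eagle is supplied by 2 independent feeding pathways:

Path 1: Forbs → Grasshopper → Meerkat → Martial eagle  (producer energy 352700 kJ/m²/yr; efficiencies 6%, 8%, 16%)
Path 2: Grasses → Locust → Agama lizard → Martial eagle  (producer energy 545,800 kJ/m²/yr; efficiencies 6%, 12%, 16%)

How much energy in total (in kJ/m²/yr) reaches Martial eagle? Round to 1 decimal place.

Path 1: 352700 × 0.06 × 0.08 × 0.16 = 270.8736 kJ/m²/yr
Path 2: 545800 × 0.06 × 0.12 × 0.16 = 628.7616 kJ/m²/yr
Total at Martial eagle: 270.8736 + 628.7616 = 899.6352 kJ/m²/yr

899.6 kJ/m²/yr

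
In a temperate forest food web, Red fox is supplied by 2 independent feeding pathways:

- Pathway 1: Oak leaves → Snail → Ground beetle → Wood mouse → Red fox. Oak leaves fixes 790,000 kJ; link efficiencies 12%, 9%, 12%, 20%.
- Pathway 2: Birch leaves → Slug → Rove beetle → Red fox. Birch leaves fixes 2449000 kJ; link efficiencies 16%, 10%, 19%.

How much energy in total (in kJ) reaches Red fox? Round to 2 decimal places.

7649.73 kJ

Pathway 1: 790000 × 0.12 × 0.09 × 0.12 × 0.2 = 204.768 kJ
Pathway 2: 2449000 × 0.16 × 0.1 × 0.19 = 7444.96 kJ
Total at Red fox: 204.768 + 7444.96 = 7649.728 kJ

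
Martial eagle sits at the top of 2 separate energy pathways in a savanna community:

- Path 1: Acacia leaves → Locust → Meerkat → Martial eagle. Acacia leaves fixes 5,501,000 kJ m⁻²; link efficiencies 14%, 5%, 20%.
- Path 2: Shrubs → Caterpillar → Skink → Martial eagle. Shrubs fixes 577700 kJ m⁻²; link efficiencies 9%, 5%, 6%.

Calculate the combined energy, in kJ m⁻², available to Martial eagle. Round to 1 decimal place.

7857.4 kJ m⁻²

Path 1: 5501000 × 0.14 × 0.05 × 0.2 = 7701.4 kJ m⁻²
Path 2: 577700 × 0.09 × 0.05 × 0.06 = 155.979 kJ m⁻²
Total at Martial eagle: 7701.4 + 155.979 = 7857.379 kJ m⁻²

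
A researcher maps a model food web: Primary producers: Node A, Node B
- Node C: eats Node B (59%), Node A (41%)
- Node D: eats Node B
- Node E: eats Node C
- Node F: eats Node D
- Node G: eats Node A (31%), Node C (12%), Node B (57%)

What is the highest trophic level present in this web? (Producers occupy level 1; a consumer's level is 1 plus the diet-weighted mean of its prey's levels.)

Node C: 1 + (0.59×1 + 0.41×1) = 2
Node D: 1 + 1 = 2
Node E: 1 + 2 = 3
Node F: 1 + 2 = 3
Node G: 1 + (0.31×1 + 0.12×2 + 0.57×1) = 2.12

3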